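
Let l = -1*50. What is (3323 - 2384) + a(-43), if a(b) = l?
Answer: 889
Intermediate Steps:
l = -50
a(b) = -50
(3323 - 2384) + a(-43) = (3323 - 2384) - 50 = 939 - 50 = 889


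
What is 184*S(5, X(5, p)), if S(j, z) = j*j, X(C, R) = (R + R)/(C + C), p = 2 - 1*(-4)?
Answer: 4600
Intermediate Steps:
p = 6 (p = 2 + 4 = 6)
X(C, R) = R/C (X(C, R) = (2*R)/((2*C)) = (2*R)*(1/(2*C)) = R/C)
S(j, z) = j²
184*S(5, X(5, p)) = 184*5² = 184*25 = 4600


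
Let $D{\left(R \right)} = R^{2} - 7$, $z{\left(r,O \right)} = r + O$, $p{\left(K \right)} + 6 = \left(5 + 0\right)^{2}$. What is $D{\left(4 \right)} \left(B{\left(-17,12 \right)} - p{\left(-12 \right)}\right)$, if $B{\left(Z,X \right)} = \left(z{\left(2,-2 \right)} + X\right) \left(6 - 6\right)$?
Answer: $-171$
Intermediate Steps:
$p{\left(K \right)} = 19$ ($p{\left(K \right)} = -6 + \left(5 + 0\right)^{2} = -6 + 5^{2} = -6 + 25 = 19$)
$z{\left(r,O \right)} = O + r$
$B{\left(Z,X \right)} = 0$ ($B{\left(Z,X \right)} = \left(\left(-2 + 2\right) + X\right) \left(6 - 6\right) = \left(0 + X\right) 0 = X 0 = 0$)
$D{\left(R \right)} = -7 + R^{2}$ ($D{\left(R \right)} = R^{2} - 7 = -7 + R^{2}$)
$D{\left(4 \right)} \left(B{\left(-17,12 \right)} - p{\left(-12 \right)}\right) = \left(-7 + 4^{2}\right) \left(0 - 19\right) = \left(-7 + 16\right) \left(0 - 19\right) = 9 \left(-19\right) = -171$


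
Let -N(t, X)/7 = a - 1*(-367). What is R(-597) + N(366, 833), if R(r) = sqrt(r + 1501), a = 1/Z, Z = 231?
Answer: -84778/33 + 2*sqrt(226) ≈ -2539.0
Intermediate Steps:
a = 1/231 ≈ 0.0043290
R(r) = sqrt(1501 + r)
N(t, X) = -84778/33 (N(t, X) = -7*(1/231 - 1*(-367)) = -7*(1/231 + 367) = -7*84778/231 = -84778/33)
R(-597) + N(366, 833) = sqrt(1501 - 597) - 84778/33 = sqrt(904) - 84778/33 = 2*sqrt(226) - 84778/33 = -84778/33 + 2*sqrt(226)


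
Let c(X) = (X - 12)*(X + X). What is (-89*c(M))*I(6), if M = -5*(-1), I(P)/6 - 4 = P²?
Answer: 1495200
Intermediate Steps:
I(P) = 24 + 6*P²
M = 5
c(X) = 2*X*(-12 + X) (c(X) = (-12 + X)*(2*X) = 2*X*(-12 + X))
(-89*c(M))*I(6) = (-178*5*(-12 + 5))*(24 + 6*6²) = (-178*5*(-7))*(24 + 6*36) = (-89*(-70))*(24 + 216) = 6230*240 = 1495200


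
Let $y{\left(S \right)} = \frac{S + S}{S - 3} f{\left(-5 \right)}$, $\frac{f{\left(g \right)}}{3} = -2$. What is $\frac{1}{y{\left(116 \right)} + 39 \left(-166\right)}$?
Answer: $- \frac{113}{732954} \approx -0.00015417$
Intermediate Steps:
$f{\left(g \right)} = -6$ ($f{\left(g \right)} = 3 \left(-2\right) = -6$)
$y{\left(S \right)} = - \frac{12 S}{-3 + S}$ ($y{\left(S \right)} = \frac{S + S}{S - 3} \left(-6\right) = \frac{2 S}{-3 + S} \left(-6\right) = - \frac{12 S}{-3 + S}$)
$\frac{1}{y{\left(116 \right)} + 39 \left(-166\right)} = \frac{1}{\left(-12\right) 116 \frac{1}{-3 + 116} + 39 \left(-166\right)} = \frac{1}{\left(-12\right) 116 \cdot \frac{1}{113} - 6474} = \frac{1}{- \frac{1392}{113} - 6474} = \frac{1}{- \frac{732954}{113}} = - \frac{113}{732954}$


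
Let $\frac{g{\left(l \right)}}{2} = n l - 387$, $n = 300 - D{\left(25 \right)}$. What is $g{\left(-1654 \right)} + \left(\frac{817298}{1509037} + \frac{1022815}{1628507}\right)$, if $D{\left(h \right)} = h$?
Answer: $- \frac{2237466328968114525}{2457477317759} \approx -9.1047 \cdot 10^{5}$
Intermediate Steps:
$n = 275$ ($n = 300 - 25 = 275$)
$g{\left(l \right)} = -774 + 550 l$ ($g{\left(l \right)} = 2 \left(275 l - 387\right) = 2 \left(-387 + 275 l\right) = -774 + 550 l$)
$g{\left(-1654 \right)} + \left(\frac{817298}{1509037} + \frac{1022815}{1628507}\right) = \left(-774 + 550 \left(-1654\right)\right) + \left(\frac{817298}{1509037} + \frac{1022815}{1628507}\right) = \left(-774 - 909700\right) + \left(817298 \cdot \frac{1}{1509037} + 1022815 \cdot \frac{1}{1628507}\right) = -910474 + \left(\frac{817298}{1509037} + \frac{1022815}{1628507}\right) = -910474 + \frac{2874441193241}{2457477317759} = - \frac{2237466328968114525}{2457477317759}$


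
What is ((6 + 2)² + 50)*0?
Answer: 0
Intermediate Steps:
((6 + 2)² + 50)*0 = (8² + 50)*0 = (64 + 50)*0 = 114*0 = 0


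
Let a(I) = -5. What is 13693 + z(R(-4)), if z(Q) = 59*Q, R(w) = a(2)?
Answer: 13398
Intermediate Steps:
R(w) = -5
13693 + z(R(-4)) = 13693 + 59*(-5) = 13693 - 295 = 13398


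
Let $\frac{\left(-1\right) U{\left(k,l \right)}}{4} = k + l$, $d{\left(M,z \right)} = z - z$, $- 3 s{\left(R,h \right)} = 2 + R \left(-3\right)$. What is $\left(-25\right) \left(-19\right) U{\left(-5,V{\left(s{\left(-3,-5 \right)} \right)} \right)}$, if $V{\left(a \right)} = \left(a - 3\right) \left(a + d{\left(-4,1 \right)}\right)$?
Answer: $- \frac{332500}{9} \approx -36944.0$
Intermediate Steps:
$s{\left(R,h \right)} = - \frac{2}{3} + R$ ($s{\left(R,h \right)} = - \frac{2 + R \left(-3\right)}{3} = - \frac{2 - 3 R}{3} = - \frac{2}{3} + R$)
$d{\left(M,z \right)} = 0$
$V{\left(a \right)} = a \left(-3 + a\right)$ ($V{\left(a \right)} = \left(a - 3\right) \left(a + 0\right) = \left(-3 + a\right) a = a \left(-3 + a\right)$)
$U{\left(k,l \right)} = - 4 k - 4 l$ ($U{\left(k,l \right)} = - 4 \left(k + l\right) = - 4 k - 4 l$)
$\left(-25\right) \left(-19\right) U{\left(-5,V{\left(s{\left(-3,-5 \right)} \right)} \right)} = \left(-25\right) \left(-19\right) \left(\left(-4\right) \left(-5\right) - 4 \left(- \frac{2}{3} - 3\right) \left(-3 - \frac{11}{3}\right)\right) = 475 \left(20 - 4 \left(- \frac{11 \left(-3 - \frac{11}{3}\right)}{3}\right)\right) = 475 \left(20 - 4 \left(\left(- \frac{11}{3}\right) \left(- \frac{20}{3}\right)\right)\right) = 475 \left(20 - \frac{880}{9}\right) = 475 \left(- \frac{700}{9}\right) = - \frac{332500}{9}$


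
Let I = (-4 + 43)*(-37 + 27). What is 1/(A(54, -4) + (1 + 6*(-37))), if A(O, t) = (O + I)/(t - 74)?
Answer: -13/2817 ≈ -0.0046148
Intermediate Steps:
I = -390 (I = 39*(-10) = -390)
A(O, t) = (-390 + O)/(-74 + t) (A(O, t) = (O - 390)/(t - 74) = (-390 + O)/(-74 + t))
1/(A(54, -4) + (1 + 6*(-37))) = 1/((-390 + 54)/(-74 - 4) + (1 + 6*(-37))) = 1/(-336/(-78) + (1 - 222)) = 1/(-1/78*(-336) - 221) = 1/(56/13 - 221) = 1/(-2817/13) = -13/2817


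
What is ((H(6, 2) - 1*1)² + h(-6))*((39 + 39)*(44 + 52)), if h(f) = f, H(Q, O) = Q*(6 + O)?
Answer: 16496064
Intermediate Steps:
((H(6, 2) - 1*1)² + h(-6))*((39 + 39)*(44 + 52)) = ((6*(6 + 2) - 1*1)² - 6)*((39 + 39)*(44 + 52)) = ((6*8 - 1)² - 6)*(78*96) = ((48 - 1)² - 6)*7488 = (47² - 6)*7488 = (2209 - 6)*7488 = 2203*7488 = 16496064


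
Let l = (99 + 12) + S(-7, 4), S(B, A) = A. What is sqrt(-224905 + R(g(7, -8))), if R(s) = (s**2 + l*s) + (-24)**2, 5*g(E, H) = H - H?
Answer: I*sqrt(224329) ≈ 473.63*I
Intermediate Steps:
g(E, H) = 0 (g(E, H) = (H - H)/5 = (1/5)*0 = 0)
l = 115 (l = (99 + 12) + 4 = 111 + 4 = 115)
R(s) = 576 + s**2 + 115*s (R(s) = (s**2 + 115*s) + (-24)**2 = (s**2 + 115*s) + 576 = 576 + s**2 + 115*s)
sqrt(-224905 + R(g(7, -8))) = sqrt(-224905 + (576 + 0**2 + 115*0)) = sqrt(-224905 + (576 + 0 + 0)) = sqrt(-224905 + 576) = sqrt(-224329) = I*sqrt(224329)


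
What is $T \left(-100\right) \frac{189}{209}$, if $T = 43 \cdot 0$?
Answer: $0$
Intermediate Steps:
$T = 0$
$T \left(-100\right) \frac{189}{209} = 0 \left(-100\right) \frac{189}{209} = 0 \cdot 189 \cdot \frac{1}{209} = 0 \cdot \frac{189}{209} = 0$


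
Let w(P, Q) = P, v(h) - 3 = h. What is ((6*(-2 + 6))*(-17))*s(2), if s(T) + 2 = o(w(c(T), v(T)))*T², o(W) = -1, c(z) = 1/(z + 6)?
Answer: 2448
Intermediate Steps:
c(z) = 1/(6 + z)
v(h) = 3 + h
s(T) = -2 - T²
((6*(-2 + 6))*(-17))*s(2) = ((6*(-2 + 6))*(-17))*(-2 - 1*2²) = ((6*4)*(-17))*(-2 - 1*4) = (24*(-17))*(-2 - 4) = -408*(-6) = 2448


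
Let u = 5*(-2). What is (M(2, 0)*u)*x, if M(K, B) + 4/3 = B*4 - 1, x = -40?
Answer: -2800/3 ≈ -933.33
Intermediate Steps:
u = -10
M(K, B) = -7/3 + 4*B (M(K, B) = -4/3 + (B*4 - 1) = -4/3 + (4*B - 1) = -4/3 + (-1 + 4*B) = -7/3 + 4*B)
(M(2, 0)*u)*x = ((-7/3 + 4*0)*(-10))*(-40) = ((-7/3 + 0)*(-10))*(-40) = -7/3*(-10)*(-40) = (70/3)*(-40) = -2800/3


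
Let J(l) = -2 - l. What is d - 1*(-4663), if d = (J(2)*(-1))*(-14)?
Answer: 4607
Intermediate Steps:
d = -56 (d = ((-2 - 1*2)*(-1))*(-14) = ((-2 - 2)*(-1))*(-14) = -4*(-1)*(-14) = 4*(-14) = -56)
d - 1*(-4663) = -56 - 1*(-4663) = -56 + 4663 = 4607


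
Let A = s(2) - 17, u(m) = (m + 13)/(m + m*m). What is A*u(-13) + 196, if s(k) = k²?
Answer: 196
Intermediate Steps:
u(m) = (13 + m)/(m + m²)
A = -13 (A = 2² - 17 = 4 - 17 = -13)
A*u(-13) + 196 = -13*(13 - 13)/((-13)*(1 - 13)) + 196 = -(-1)*0/(-12) + 196 = -(-1)*(-1)*0/12 + 196 = -13*0 + 196 = 0 + 196 = 196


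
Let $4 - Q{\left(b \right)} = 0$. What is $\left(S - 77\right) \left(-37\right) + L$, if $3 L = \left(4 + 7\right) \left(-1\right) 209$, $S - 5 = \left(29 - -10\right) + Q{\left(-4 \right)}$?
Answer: $\frac{920}{3} \approx 306.67$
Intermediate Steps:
$Q{\left(b \right)} = 4$ ($Q{\left(b \right)} = 4 - 0 = 4 + 0 = 4$)
$S = 48$ ($S = 5 + \left(\left(29 - -10\right) + 4\right) = 5 + \left(\left(29 + 10\right) + 4\right) = 5 + \left(39 + 4\right) = 5 + 43 = 48$)
$L = - \frac{2299}{3}$ ($L = \frac{\left(4 + 7\right) \left(-1\right) 209}{3} = \frac{11 \left(-1\right) 209}{3} = \frac{\left(-11\right) 209}{3} = \frac{1}{3} \left(-2299\right) = - \frac{2299}{3} \approx -766.33$)
$\left(S - 77\right) \left(-37\right) + L = \left(48 - 77\right) \left(-37\right) - \frac{2299}{3} = \left(-29\right) \left(-37\right) - \frac{2299}{3} = 1073 - \frac{2299}{3} = \frac{920}{3}$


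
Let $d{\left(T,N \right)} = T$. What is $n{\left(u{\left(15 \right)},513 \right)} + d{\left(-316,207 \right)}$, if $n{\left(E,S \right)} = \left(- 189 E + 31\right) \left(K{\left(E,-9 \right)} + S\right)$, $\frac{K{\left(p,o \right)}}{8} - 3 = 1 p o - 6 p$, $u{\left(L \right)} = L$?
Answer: $3541136$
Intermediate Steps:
$K{\left(p,o \right)} = 24 - 48 p + 8 o p$ ($K{\left(p,o \right)} = 24 + 8 \left(1 p o - 6 p\right) = 24 + 8 \left(p o - 6 p\right) = 24 + 8 \left(o p - 6 p\right) = 24 + 8 \left(- 6 p + o p\right) = 24 + \left(- 48 p + 8 o p\right) = 24 - 48 p + 8 o p$)
$n{\left(E,S \right)} = \left(31 - 189 E\right) \left(24 + S - 120 E\right)$ ($n{\left(E,S \right)} = \left(- 189 E + 31\right) \left(\left(24 - 48 E + 8 \left(-9\right) E\right) + S\right) = \left(31 - 189 E\right) \left(\left(24 - 48 E - 72 E\right) + S\right) = \left(31 - 189 E\right) \left(\left(24 - 120 E\right) + S\right) = \left(31 - 189 E\right) \left(24 + S - 120 E\right)$)
$n{\left(u{\left(15 \right)},513 \right)} + d{\left(-316,207 \right)} = \left(744 - 123840 + 31 \cdot 513 + 22680 \cdot 15^{2} - 2835 \cdot 513\right) - 316 = \left(744 - 123840 + 15903 + 22680 \cdot 225 - 1454355\right) - 316 = \left(744 - 123840 + 15903 + 5103000 - 1454355\right) - 316 = 3541452 - 316 = 3541136$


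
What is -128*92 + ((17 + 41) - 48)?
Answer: -11766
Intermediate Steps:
-128*92 + ((17 + 41) - 48) = -11776 + (58 - 48) = -11776 + 10 = -11766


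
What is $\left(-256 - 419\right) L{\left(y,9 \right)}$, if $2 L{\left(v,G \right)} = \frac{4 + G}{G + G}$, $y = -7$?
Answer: $- \frac{975}{4} \approx -243.75$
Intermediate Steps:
$L{\left(v,G \right)} = \frac{4 + G}{4 G}$ ($L{\left(v,G \right)} = \frac{\left(4 + G\right) \frac{1}{G + G}}{2} = \frac{\left(4 + G\right) \frac{1}{2 G}}{2} = \frac{\frac{1}{2} \frac{1}{G} \left(4 + G\right)}{2} = \frac{4 + G}{4 G}$)
$\left(-256 - 419\right) L{\left(y,9 \right)} = \left(-256 - 419\right) \frac{4 + 9}{4 \cdot 9} = \left(-256 - 419\right) \frac{1}{4} \cdot \frac{1}{9} \cdot 13 = \left(-675\right) \frac{13}{36} = - \frac{975}{4}$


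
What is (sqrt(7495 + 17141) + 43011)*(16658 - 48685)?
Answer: -1377513297 - 64054*sqrt(6159) ≈ -1.3825e+9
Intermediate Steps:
(sqrt(7495 + 17141) + 43011)*(16658 - 48685) = (sqrt(24636) + 43011)*(-32027) = (2*sqrt(6159) + 43011)*(-32027) = (43011 + 2*sqrt(6159))*(-32027) = -1377513297 - 64054*sqrt(6159)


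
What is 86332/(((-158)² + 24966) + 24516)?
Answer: 43166/37223 ≈ 1.1597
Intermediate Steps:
86332/(((-158)² + 24966) + 24516) = 86332/((24964 + 24966) + 24516) = 86332/(49930 + 24516) = 86332/74446 = 86332*(1/74446) = 43166/37223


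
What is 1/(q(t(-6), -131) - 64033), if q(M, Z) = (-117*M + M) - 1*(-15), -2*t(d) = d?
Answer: -1/64366 ≈ -1.5536e-5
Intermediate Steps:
t(d) = -d/2
q(M, Z) = 15 - 116*M (q(M, Z) = -116*M + 15 = 15 - 116*M)
1/(q(t(-6), -131) - 64033) = 1/((15 - (-58)*(-6)) - 64033) = 1/((15 - 116*3) - 64033) = 1/((15 - 348) - 64033) = 1/(-333 - 64033) = 1/(-64366) = -1/64366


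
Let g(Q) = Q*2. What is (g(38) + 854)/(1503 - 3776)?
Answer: -930/2273 ≈ -0.40915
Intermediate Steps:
g(Q) = 2*Q
(g(38) + 854)/(1503 - 3776) = (2*38 + 854)/(1503 - 3776) = (76 + 854)/(-2273) = 930*(-1/2273) = -930/2273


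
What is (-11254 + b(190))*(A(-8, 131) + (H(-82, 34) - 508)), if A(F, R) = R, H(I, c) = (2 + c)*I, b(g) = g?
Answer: 36832056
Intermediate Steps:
H(I, c) = I*(2 + c)
(-11254 + b(190))*(A(-8, 131) + (H(-82, 34) - 508)) = (-11254 + 190)*(131 + (-82*(2 + 34) - 508)) = -11064*(131 + (-82*36 - 508)) = -11064*(131 + (-2952 - 508)) = -11064*(131 - 3460) = -11064*(-3329) = 36832056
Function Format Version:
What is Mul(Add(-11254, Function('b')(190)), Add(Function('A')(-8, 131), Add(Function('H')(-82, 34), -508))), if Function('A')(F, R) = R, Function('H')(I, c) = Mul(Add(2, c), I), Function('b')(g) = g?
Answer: 36832056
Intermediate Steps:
Function('H')(I, c) = Mul(I, Add(2, c))
Mul(Add(-11254, Function('b')(190)), Add(Function('A')(-8, 131), Add(Function('H')(-82, 34), -508))) = Mul(Add(-11254, 190), Add(131, Add(Mul(-82, Add(2, 34)), -508))) = Mul(-11064, Add(131, Add(Mul(-82, 36), -508))) = Mul(-11064, Add(131, Add(-2952, -508))) = Mul(-11064, Add(131, -3460)) = Mul(-11064, -3329) = 36832056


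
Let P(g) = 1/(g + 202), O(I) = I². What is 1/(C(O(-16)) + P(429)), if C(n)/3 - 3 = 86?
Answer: 631/168478 ≈ 0.0037453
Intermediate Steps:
C(n) = 267 (C(n) = 9 + 3*86 = 9 + 258 = 267)
P(g) = 1/(202 + g)
1/(C(O(-16)) + P(429)) = 1/(267 + 1/(202 + 429)) = 1/(267 + 1/631) = 1/(168478/631) = 631/168478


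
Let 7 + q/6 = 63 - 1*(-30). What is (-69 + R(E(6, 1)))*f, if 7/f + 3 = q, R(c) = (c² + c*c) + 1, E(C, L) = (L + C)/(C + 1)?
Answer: -154/171 ≈ -0.90059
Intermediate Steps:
q = 516 (q = -42 + 6*(63 - 1*(-30)) = -42 + 6*(63 + 30) = -42 + 6*93 = -42 + 558 = 516)
E(C, L) = (C + L)/(1 + C)
R(c) = 1 + 2*c² (R(c) = (c² + c²) + 1 = 2*c² + 1 = 1 + 2*c²)
f = 7/513 (f = 7/(-3 + 516) = 7/513 ≈ 0.013645)
(-69 + R(E(6, 1)))*f = (-69 + (1 + 2*((6 + 1)/(1 + 6))²))*(7/513) = (-69 + (1 + 2*(7/7)²))*(7/513) = (-69 + (1 + 2*((⅐)*7)²))*(7/513) = (-69 + (1 + 2*1²))*(7/513) = (-69 + (1 + 2*1))*(7/513) = (-69 + (1 + 2))*(7/513) = (-69 + 3)*(7/513) = -66*7/513 = -154/171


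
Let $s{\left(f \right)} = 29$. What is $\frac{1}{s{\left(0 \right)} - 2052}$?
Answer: $- \frac{1}{2023} \approx -0.00049432$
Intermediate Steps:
$\frac{1}{s{\left(0 \right)} - 2052} = \frac{1}{29 - 2052} = \frac{1}{-2023} = - \frac{1}{2023}$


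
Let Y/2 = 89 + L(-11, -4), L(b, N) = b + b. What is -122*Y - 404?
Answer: -16752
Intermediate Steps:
L(b, N) = 2*b
Y = 134 (Y = 2*(89 + 2*(-11)) = 2*(89 - 22) = 2*67 = 134)
-122*Y - 404 = -122*134 - 404 = -16348 - 404 = -16752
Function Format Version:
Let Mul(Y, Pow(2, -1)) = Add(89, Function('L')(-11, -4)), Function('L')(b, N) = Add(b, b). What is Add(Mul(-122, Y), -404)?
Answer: -16752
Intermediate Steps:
Function('L')(b, N) = Mul(2, b)
Y = 134 (Y = Mul(2, Add(89, Mul(2, -11))) = Mul(2, Add(89, -22)) = Mul(2, 67) = 134)
Add(Mul(-122, Y), -404) = Add(Mul(-122, 134), -404) = Add(-16348, -404) = -16752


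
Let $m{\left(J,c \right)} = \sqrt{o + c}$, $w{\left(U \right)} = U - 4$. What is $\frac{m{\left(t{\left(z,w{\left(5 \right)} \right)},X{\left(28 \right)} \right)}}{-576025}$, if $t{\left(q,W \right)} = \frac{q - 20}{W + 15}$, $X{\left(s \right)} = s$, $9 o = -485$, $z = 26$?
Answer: $- \frac{i \sqrt{233}}{1728075} \approx - 8.8331 \cdot 10^{-6} i$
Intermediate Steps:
$o = - \frac{485}{9}$ ($o = \frac{1}{9} \left(-485\right) = - \frac{485}{9} \approx -53.889$)
$w{\left(U \right)} = -4 + U$
$t{\left(q,W \right)} = \frac{-20 + q}{15 + W}$
$m{\left(J,c \right)} = \sqrt{- \frac{485}{9} + c}$
$\frac{m{\left(t{\left(z,w{\left(5 \right)} \right)},X{\left(28 \right)} \right)}}{-576025} = \frac{\frac{1}{3} \sqrt{-485 + 9 \cdot 28}}{-576025} = \frac{\sqrt{-485 + 252}}{3} \left(- \frac{1}{576025}\right) = \frac{\sqrt{-233}}{3} \left(- \frac{1}{576025}\right) = \frac{i \sqrt{233}}{3} \left(- \frac{1}{576025}\right) = - \frac{i \sqrt{233}}{1728075}$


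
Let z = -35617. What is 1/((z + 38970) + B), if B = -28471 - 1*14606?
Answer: -1/39724 ≈ -2.5174e-5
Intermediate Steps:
B = -43077 (B = -28471 - 14606 = -43077)
1/((z + 38970) + B) = 1/((-35617 + 38970) - 43077) = 1/(3353 - 43077) = 1/(-39724) = -1/39724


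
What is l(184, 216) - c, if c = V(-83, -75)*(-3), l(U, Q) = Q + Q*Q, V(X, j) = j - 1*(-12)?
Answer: 46683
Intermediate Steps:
V(X, j) = 12 + j (V(X, j) = j + 12 = 12 + j)
l(U, Q) = Q + Q**2
c = 189 (c = (12 - 75)*(-3) = -63*(-3) = 189)
l(184, 216) - c = 216*(1 + 216) - 1*189 = 216*217 - 189 = 46872 - 189 = 46683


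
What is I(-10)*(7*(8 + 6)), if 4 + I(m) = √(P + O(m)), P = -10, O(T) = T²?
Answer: -392 + 294*√10 ≈ 537.71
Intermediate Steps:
I(m) = -4 + √(-10 + m²)
I(-10)*(7*(8 + 6)) = (-4 + √(-10 + (-10)²))*(7*(8 + 6)) = (-4 + √(-10 + 100))*(7*14) = (-4 + √90)*98 = (-4 + 3*√10)*98 = -392 + 294*√10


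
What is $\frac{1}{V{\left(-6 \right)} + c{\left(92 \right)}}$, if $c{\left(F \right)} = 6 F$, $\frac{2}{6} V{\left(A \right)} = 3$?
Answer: $\frac{1}{561} \approx 0.0017825$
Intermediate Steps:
$V{\left(A \right)} = 9$ ($V{\left(A \right)} = 3 \cdot 3 = 9$)
$\frac{1}{V{\left(-6 \right)} + c{\left(92 \right)}} = \frac{1}{9 + 6 \cdot 92} = \frac{1}{9 + 552} = \frac{1}{561}$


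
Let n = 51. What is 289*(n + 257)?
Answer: 89012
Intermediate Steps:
289*(n + 257) = 289*(51 + 257) = 289*308 = 89012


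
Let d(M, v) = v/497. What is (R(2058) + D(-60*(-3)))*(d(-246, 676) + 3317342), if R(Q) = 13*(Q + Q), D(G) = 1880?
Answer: 91319283974200/497 ≈ 1.8374e+11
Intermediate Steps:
R(Q) = 26*Q (R(Q) = 13*(2*Q) = 26*Q)
d(M, v) = v/497 (d(M, v) = v*(1/497) = v/497)
(R(2058) + D(-60*(-3)))*(d(-246, 676) + 3317342) = (26*2058 + 1880)*((1/497)*676 + 3317342) = (53508 + 1880)*(676/497 + 3317342) = 55388*(1648719650/497) = 91319283974200/497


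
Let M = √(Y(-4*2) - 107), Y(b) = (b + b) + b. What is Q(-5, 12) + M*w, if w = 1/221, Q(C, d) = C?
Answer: -5 + I*√131/221 ≈ -5.0 + 0.05179*I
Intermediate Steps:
Y(b) = 3*b (Y(b) = 2*b + b = 3*b)
w = 1/221 ≈ 0.0045249
M = I*√131 (M = √(3*(-4*2) - 107) = √(3*(-8) - 107) = √(-24 - 107) = √(-131) = I*√131 ≈ 11.446*I)
Q(-5, 12) + M*w = -5 + (I*√131)*(1/221) = -5 + I*√131/221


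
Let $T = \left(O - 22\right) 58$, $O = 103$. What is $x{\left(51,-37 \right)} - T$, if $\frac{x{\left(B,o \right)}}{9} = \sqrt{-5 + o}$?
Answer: $-4698 + 9 i \sqrt{42} \approx -4698.0 + 58.327 i$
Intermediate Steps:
$x{\left(B,o \right)} = 9 \sqrt{-5 + o}$
$T = 4698$ ($T = \left(103 - 22\right) 58 = 81 \cdot 58 = 4698$)
$x{\left(51,-37 \right)} - T = 9 \sqrt{-5 - 37} - 4698 = 9 \sqrt{-42} - 4698 = 9 i \sqrt{42} - 4698 = -4698 + 9 i \sqrt{42}$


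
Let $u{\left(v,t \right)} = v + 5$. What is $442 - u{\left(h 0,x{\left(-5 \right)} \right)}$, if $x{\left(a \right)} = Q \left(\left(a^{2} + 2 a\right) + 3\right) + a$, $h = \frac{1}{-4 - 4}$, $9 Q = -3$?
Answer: $437$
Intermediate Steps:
$Q = - \frac{1}{3}$ ($Q = \frac{1}{9} \left(-3\right) = - \frac{1}{3} \approx -0.33333$)
$h = - \frac{1}{8}$ ($h = \frac{1}{-8} = - \frac{1}{8} \approx -0.125$)
$x{\left(a \right)} = -1 - \frac{a^{2}}{3} + \frac{a}{3}$ ($x{\left(a \right)} = - \frac{\left(a^{2} + 2 a\right) + 3}{3} + a = - \frac{3 + a^{2} + 2 a}{3} + a = \left(-1 - \frac{2 a}{3} - \frac{a^{2}}{3}\right) + a = -1 - \frac{a^{2}}{3} + \frac{a}{3}$)
$u{\left(v,t \right)} = 5 + v$
$442 - u{\left(h 0,x{\left(-5 \right)} \right)} = 442 - \left(5 - 0\right) = 442 - \left(5 + 0\right) = 442 - 5 = 437$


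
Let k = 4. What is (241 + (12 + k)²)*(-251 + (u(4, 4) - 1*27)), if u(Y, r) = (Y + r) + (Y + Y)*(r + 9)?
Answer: -82502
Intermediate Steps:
u(Y, r) = Y + r + 2*Y*(9 + r) (u(Y, r) = (Y + r) + (2*Y)*(9 + r) = (Y + r) + 2*Y*(9 + r) = Y + r + 2*Y*(9 + r))
(241 + (12 + k)²)*(-251 + (u(4, 4) - 1*27)) = (241 + (12 + 4)²)*(-251 + ((4 + 19*4 + 2*4*4) - 1*27)) = (241 + 16²)*(-251 + ((4 + 76 + 32) - 27)) = (241 + 256)*(-251 + (112 - 27)) = 497*(-251 + 85) = 497*(-166) = -82502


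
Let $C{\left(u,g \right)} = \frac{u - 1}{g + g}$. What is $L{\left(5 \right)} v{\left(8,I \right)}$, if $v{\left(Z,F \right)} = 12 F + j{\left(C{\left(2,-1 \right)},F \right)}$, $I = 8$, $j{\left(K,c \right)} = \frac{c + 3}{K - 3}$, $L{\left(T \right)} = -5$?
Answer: $- \frac{3250}{7} \approx -464.29$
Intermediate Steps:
$C{\left(u,g \right)} = \frac{-1 + u}{2 g}$
$j{\left(K,c \right)} = \frac{3 + c}{-3 + K}$
$v{\left(Z,F \right)} = - \frac{6}{7} + \frac{82 F}{7}$ ($v{\left(Z,F \right)} = 12 F + \frac{3 + F}{-3 + \frac{-1 + 2}{2 \left(-1\right)}} = 12 F + \frac{3 + F}{-3 + \frac{1}{2} \left(-1\right) 1} = 12 F + \frac{3 + F}{-3 - \frac{1}{2}} = 12 F + \frac{3 + F}{- \frac{7}{2}} = 12 F - \frac{2 \left(3 + F\right)}{7} = 12 F - \left(\frac{6}{7} + \frac{2 F}{7}\right) = - \frac{6}{7} + \frac{82 F}{7}$)
$L{\left(5 \right)} v{\left(8,I \right)} = - 5 \left(- \frac{6}{7} + \frac{82}{7} \cdot 8\right) = - 5 \left(- \frac{6}{7} + \frac{656}{7}\right) = \left(-5\right) \frac{650}{7} = - \frac{3250}{7}$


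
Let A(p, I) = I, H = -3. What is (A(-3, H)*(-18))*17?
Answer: 918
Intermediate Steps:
(A(-3, H)*(-18))*17 = -3*(-18)*17 = 54*17 = 918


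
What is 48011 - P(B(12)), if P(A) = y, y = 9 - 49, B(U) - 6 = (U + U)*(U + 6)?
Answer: 48051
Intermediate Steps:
B(U) = 6 + 2*U*(6 + U) (B(U) = 6 + (U + U)*(U + 6) = 6 + (2*U)*(6 + U) = 6 + 2*U*(6 + U))
y = -40
P(A) = -40
48011 - P(B(12)) = 48011 - 1*(-40) = 48011 + 40 = 48051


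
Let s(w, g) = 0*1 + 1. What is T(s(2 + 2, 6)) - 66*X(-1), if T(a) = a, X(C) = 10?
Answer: -659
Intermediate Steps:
s(w, g) = 1 (s(w, g) = 0 + 1 = 1)
T(s(2 + 2, 6)) - 66*X(-1) = 1 - 66*10 = 1 - 660 = -659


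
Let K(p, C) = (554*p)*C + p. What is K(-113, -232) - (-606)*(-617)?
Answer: 14149649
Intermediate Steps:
K(p, C) = p + 554*C*p (K(p, C) = 554*C*p + p = p + 554*C*p)
K(-113, -232) - (-606)*(-617) = -113*(1 + 554*(-232)) - (-606)*(-617) = -113*(1 - 128528) - 1*373902 = -113*(-128527) - 373902 = 14523551 - 373902 = 14149649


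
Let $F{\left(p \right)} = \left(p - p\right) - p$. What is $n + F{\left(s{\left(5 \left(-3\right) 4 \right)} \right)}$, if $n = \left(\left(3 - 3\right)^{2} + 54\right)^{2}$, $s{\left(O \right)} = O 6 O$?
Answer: $-18684$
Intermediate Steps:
$s{\left(O \right)} = 6 O^{2}$ ($s{\left(O \right)} = 6 O O = 6 O^{2}$)
$n = 2916$ ($n = \left(0^{2} + 54\right)^{2} = \left(0 + 54\right)^{2} = 54^{2} = 2916$)
$F{\left(p \right)} = - p$ ($F{\left(p \right)} = 0 - p = - p$)
$n + F{\left(s{\left(5 \left(-3\right) 4 \right)} \right)} = 2916 - 6 \left(5 \left(-3\right) 4\right)^{2} = 2916 - 6 \left(\left(-15\right) 4\right)^{2} = 2916 - 6 \left(-60\right)^{2} = 2916 - 6 \cdot 3600 = 2916 - 21600 = -18684$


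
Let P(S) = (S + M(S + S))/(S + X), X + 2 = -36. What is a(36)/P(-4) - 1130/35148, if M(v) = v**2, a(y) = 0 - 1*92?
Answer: 5656003/87870 ≈ 64.368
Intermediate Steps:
a(y) = -92 (a(y) = 0 - 92 = -92)
X = -38 (X = -2 - 36 = -38)
P(S) = (S + 4*S**2)/(-38 + S) (P(S) = (S + (S + S)**2)/(S - 38) = (S + (2*S)**2)/(-38 + S) = (S + 4*S**2)/(-38 + S))
a(36)/P(-4) - 1130/35148 = -92*(-(-38 - 4)/(4*(1 + 4*(-4)))) - 1130/35148 = -92*21/(2*(1 - 16)) - 1130*1/35148 = -92/((-4*(-1/42)*(-15))) - 565/17574 = -92/(-10/7) - 565/17574 = -92*(-7/10) - 565/17574 = 322/5 - 565/17574 = 5656003/87870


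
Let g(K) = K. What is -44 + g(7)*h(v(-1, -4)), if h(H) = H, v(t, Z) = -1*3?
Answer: -65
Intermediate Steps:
v(t, Z) = -3
-44 + g(7)*h(v(-1, -4)) = -44 + 7*(-3) = -44 - 21 = -65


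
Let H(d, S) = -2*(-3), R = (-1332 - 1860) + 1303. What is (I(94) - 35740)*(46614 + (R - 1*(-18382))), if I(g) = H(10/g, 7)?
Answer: -2255065538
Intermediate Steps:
R = -1889 (R = -3192 + 1303 = -1889)
H(d, S) = 6
I(g) = 6
(I(94) - 35740)*(46614 + (R - 1*(-18382))) = (6 - 35740)*(46614 + (-1889 - 1*(-18382))) = -35734*(46614 + (-1889 + 18382)) = -35734*(46614 + 16493) = -35734*63107 = -2255065538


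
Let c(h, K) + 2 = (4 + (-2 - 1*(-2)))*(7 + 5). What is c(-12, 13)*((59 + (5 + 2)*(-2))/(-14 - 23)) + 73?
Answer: 631/37 ≈ 17.054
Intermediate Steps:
c(h, K) = 46 (c(h, K) = -2 + (4 + (-2 - 1*(-2)))*(7 + 5) = -2 + (4 + (-2 + 2))*12 = -2 + (4 + 0)*12 = -2 + 4*12 = -2 + 48 = 46)
c(-12, 13)*((59 + (5 + 2)*(-2))/(-14 - 23)) + 73 = 46*((59 + (5 + 2)*(-2))/(-14 - 23)) + 73 = 46*((59 + 7*(-2))/(-37)) + 73 = 46*((59 - 14)*(-1/37)) + 73 = 46*(45*(-1/37)) + 73 = 46*(-45/37) + 73 = -2070/37 + 73 = 631/37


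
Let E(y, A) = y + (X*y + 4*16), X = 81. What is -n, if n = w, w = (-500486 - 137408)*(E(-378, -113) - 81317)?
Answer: -71602963606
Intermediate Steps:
E(y, A) = 64 + 82*y (E(y, A) = y + (81*y + 4*16) = y + (81*y + 64) = y + (64 + 81*y) = 64 + 82*y)
w = 71602963606 (w = (-500486 - 137408)*((64 + 82*(-378)) - 81317) = -637894*((64 - 30996) - 81317) = -637894*(-30932 - 81317) = -637894*(-112249) = 71602963606)
n = 71602963606
-n = -1*71602963606 = -71602963606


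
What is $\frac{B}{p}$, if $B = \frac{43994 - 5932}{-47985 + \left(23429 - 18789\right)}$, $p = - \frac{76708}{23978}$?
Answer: $\frac{228162659}{831227065} \approx 0.27449$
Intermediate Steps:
$p = - \frac{38354}{11989}$ ($p = \left(-76708\right) \frac{1}{23978} = - \frac{38354}{11989} \approx -3.1991$)
$B = - \frac{38062}{43345}$ ($B = \frac{43994 - 5932}{-47985 + \left(23429 - 18789\right)} = \frac{43994 - 5932}{-47985 + 4640} = \frac{38062}{-43345} = 38062 \left(- \frac{1}{43345}\right) = - \frac{38062}{43345} \approx -0.87812$)
$\frac{B}{p} = - \frac{38062}{43345 \left(- \frac{38354}{11989}\right)} = \left(- \frac{38062}{43345}\right) \left(- \frac{11989}{38354}\right) = \frac{228162659}{831227065}$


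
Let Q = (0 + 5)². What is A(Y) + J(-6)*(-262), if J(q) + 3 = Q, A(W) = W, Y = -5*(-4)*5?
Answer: -5664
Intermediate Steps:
Y = 100 (Y = 20*5 = 100)
Q = 25 (Q = 5² = 25)
J(q) = 22 (J(q) = -3 + 25 = 22)
A(Y) + J(-6)*(-262) = 100 + 22*(-262) = 100 - 5764 = -5664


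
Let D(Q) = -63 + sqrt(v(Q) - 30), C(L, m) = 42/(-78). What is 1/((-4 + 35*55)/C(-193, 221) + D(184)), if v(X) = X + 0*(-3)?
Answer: -88949/322931925 - 49*sqrt(154)/645863850 ≈ -0.00027638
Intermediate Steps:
C(L, m) = -7/13 (C(L, m) = 42*(-1/78) = -7/13)
v(X) = X (v(X) = X + 0 = X)
D(Q) = -63 + sqrt(-30 + Q) (D(Q) = -63 + sqrt(Q - 30) = -63 + sqrt(-30 + Q))
1/((-4 + 35*55)/C(-193, 221) + D(184)) = 1/((-4 + 35*55)/(-7/13) + (-63 + sqrt(-30 + 184))) = 1/((-4 + 1925)*(-13/7) + (-63 + sqrt(154))) = 1/(1921*(-13/7) + (-63 + sqrt(154))) = 1/(-24973/7 + (-63 + sqrt(154))) = 1/(-25414/7 + sqrt(154))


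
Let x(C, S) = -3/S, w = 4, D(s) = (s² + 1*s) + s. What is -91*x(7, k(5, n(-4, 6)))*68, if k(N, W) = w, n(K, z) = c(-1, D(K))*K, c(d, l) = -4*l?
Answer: 4641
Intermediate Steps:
D(s) = s² + 2*s (D(s) = (s² + s) + s = (s + s²) + s = s² + 2*s)
n(K, z) = -4*K²*(2 + K) (n(K, z) = (-4*K*(2 + K))*K = -4*K²*(2 + K))
k(N, W) = 4
-91*x(7, k(5, n(-4, 6)))*68 = -(-273)/4*68 = -91*(-¾)*68 = (273/4)*68 = 4641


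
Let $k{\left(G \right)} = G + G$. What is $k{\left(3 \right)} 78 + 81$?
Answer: $549$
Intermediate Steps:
$k{\left(G \right)} = 2 G$
$k{\left(3 \right)} 78 + 81 = 2 \cdot 3 \cdot 78 + 81 = 6 \cdot 78 + 81 = 468 + 81 = 549$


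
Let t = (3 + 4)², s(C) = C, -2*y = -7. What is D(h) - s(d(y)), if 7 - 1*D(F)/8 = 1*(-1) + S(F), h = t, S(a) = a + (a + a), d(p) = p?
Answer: -2231/2 ≈ -1115.5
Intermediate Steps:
y = 7/2 (y = -½*(-7) = 7/2 ≈ 3.5000)
S(a) = 3*a (S(a) = a + 2*a = 3*a)
t = 49 (t = 7² = 49)
h = 49
D(F) = 64 - 24*F (D(F) = 56 - 8*(1*(-1) + 3*F) = 56 - 8*(-1 + 3*F) = 56 + (8 - 24*F) = 64 - 24*F)
D(h) - s(d(y)) = (64 - 24*49) - 1*7/2 = (64 - 1176) - 7/2 = -1112 - 7/2 = -2231/2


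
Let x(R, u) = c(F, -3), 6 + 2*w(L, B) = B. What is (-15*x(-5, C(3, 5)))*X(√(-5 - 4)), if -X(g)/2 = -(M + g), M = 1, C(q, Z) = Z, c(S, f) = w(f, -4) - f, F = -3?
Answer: 60 + 180*I ≈ 60.0 + 180.0*I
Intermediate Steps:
w(L, B) = -3 + B/2
c(S, f) = -5 - f (c(S, f) = (-3 + (½)*(-4)) - f = (-3 - 2) - f = -5 - f)
x(R, u) = -2 (x(R, u) = -5 - 1*(-3) = -5 + 3 = -2)
X(g) = 2 + 2*g (X(g) = -(-2)*(1 + g) = -2*(-1 - g) = 2 + 2*g)
(-15*x(-5, C(3, 5)))*X(√(-5 - 4)) = (-15*(-2))*(2 + 2*√(-5 - 4)) = 30*(2 + 2*√(-9)) = 30*(2 + 2*(3*I)) = 30*(2 + 6*I) = 60 + 180*I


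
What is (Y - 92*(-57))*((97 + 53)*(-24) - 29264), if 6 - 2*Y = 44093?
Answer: 552098768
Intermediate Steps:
Y = -44087/2 (Y = 3 - ½*44093 = 3 - 44093/2 = -44087/2 ≈ -22044.)
(Y - 92*(-57))*((97 + 53)*(-24) - 29264) = (-44087/2 - 92*(-57))*((97 + 53)*(-24) - 29264) = (-44087/2 + 5244)*(150*(-24) - 29264) = -33599*(-3600 - 29264)/2 = -33599/2*(-32864) = 552098768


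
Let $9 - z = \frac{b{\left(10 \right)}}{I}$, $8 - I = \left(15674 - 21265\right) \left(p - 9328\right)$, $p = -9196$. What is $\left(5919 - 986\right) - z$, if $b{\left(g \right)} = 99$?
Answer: $\frac{509967236525}{103567676} \approx 4924.0$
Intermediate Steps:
$I = -103567676$ ($I = 8 - \left(15674 - 21265\right) \left(-9196 - 9328\right) = 8 - \left(-5591\right) \left(-18524\right) = 8 - 103567684 = -103567676$)
$z = \frac{932109183}{103567676}$ ($z = 9 - \frac{99}{-103567676} = 9 - 99 \left(- \frac{1}{103567676}\right) = 9 - - \frac{99}{103567676} = 9 + \frac{99}{103567676} = \frac{932109183}{103567676} \approx 9.0$)
$\left(5919 - 986\right) - z = \left(5919 - 986\right) - \frac{932109183}{103567676} = 4933 - \frac{932109183}{103567676} = \frac{509967236525}{103567676}$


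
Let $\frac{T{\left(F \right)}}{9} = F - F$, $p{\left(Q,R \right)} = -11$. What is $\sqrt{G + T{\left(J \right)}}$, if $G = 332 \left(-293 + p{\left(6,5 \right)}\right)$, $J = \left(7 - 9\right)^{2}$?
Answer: $8 i \sqrt{1577} \approx 317.69 i$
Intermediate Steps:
$J = 4$ ($J = \left(-2\right)^{2} = 4$)
$T{\left(F \right)} = 0$ ($T{\left(F \right)} = 9 \left(F - F\right) = 9 \cdot 0 = 0$)
$G = -100928$ ($G = 332 \left(-293 - 11\right) = 332 \left(-304\right) = -100928$)
$\sqrt{G + T{\left(J \right)}} = \sqrt{-100928 + 0} = \sqrt{-100928} = 8 i \sqrt{1577}$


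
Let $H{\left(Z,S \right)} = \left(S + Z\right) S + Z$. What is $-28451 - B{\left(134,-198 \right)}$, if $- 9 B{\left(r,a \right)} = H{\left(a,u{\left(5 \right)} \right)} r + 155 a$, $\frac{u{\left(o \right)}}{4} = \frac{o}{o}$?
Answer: $- \frac{417265}{9} \approx -46363.0$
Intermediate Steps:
$u{\left(o \right)} = 4$ ($u{\left(o \right)} = 4 \frac{o}{o} = 4 \cdot 1 = 4$)
$H{\left(Z,S \right)} = Z + S \left(S + Z\right)$ ($H{\left(Z,S \right)} = S \left(S + Z\right) + Z = Z + S \left(S + Z\right)$)
$B{\left(r,a \right)} = - \frac{155 a}{9} - \frac{r \left(16 + 5 a\right)}{9}$ ($B{\left(r,a \right)} = - \frac{\left(a + 4^{2} + 4 a\right) r + 155 a}{9} = - \frac{\left(a + 16 + 4 a\right) r + 155 a}{9} = - \frac{\left(16 + 5 a\right) r + 155 a}{9} = - \frac{r \left(16 + 5 a\right) + 155 a}{9} = - \frac{155 a + r \left(16 + 5 a\right)}{9} = - \frac{155 a}{9} - \frac{r \left(16 + 5 a\right)}{9}$)
$-28451 - B{\left(134,-198 \right)} = -28451 - \left(\left(- \frac{155}{9}\right) \left(-198\right) - \frac{134 \left(16 + 5 \left(-198\right)\right)}{9}\right) = -28451 - \left(3410 - \frac{134 \left(16 - 990\right)}{9}\right) = -28451 - \left(3410 - \frac{134}{9} \left(-974\right)\right) = -28451 - \left(3410 + \frac{130516}{9}\right) = -28451 - \frac{161206}{9} = - \frac{417265}{9}$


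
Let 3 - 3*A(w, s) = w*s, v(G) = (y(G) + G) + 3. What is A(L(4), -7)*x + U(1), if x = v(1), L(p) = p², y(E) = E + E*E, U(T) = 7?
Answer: 237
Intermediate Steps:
y(E) = E + E²
v(G) = 3 + G + G*(1 + G) (v(G) = (G*(1 + G) + G) + 3 = (G + G*(1 + G)) + 3 = 3 + G + G*(1 + G))
x = 6 (x = 3 + 1 + 1*(1 + 1) = 3 + 1 + 1*2 = 3 + 1 + 2 = 6)
A(w, s) = 1 - s*w/3 (A(w, s) = 1 - w*s/3 = 1 - s*w/3)
A(L(4), -7)*x + U(1) = (1 - ⅓*(-7)*4²)*6 + 7 = (1 - ⅓*(-7)*16)*6 + 7 = (1 + 112/3)*6 + 7 = (115/3)*6 + 7 = 230 + 7 = 237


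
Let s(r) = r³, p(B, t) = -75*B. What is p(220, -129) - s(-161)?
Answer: 4156781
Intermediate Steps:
p(220, -129) - s(-161) = -75*220 - 1*(-161)³ = -16500 - 1*(-4173281) = -16500 + 4173281 = 4156781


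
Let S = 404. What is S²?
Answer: 163216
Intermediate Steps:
S² = 404² = 163216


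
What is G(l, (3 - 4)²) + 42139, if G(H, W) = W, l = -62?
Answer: 42140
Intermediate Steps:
G(l, (3 - 4)²) + 42139 = (3 - 4)² + 42139 = (-1)² + 42139 = 1 + 42139 = 42140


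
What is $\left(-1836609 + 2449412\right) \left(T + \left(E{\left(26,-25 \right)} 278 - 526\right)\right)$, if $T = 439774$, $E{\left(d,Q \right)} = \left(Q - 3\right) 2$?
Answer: $259632375040$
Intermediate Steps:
$E{\left(d,Q \right)} = -6 + 2 Q$ ($E{\left(d,Q \right)} = \left(-3 + Q\right) 2 = -6 + 2 Q$)
$\left(-1836609 + 2449412\right) \left(T + \left(E{\left(26,-25 \right)} 278 - 526\right)\right) = \left(-1836609 + 2449412\right) \left(439774 + \left(\left(-6 + 2 \left(-25\right)\right) 278 - 526\right)\right) = 612803 \left(439774 + \left(\left(-6 - 50\right) 278 - 526\right)\right) = 612803 \left(439774 - 16094\right) = 612803 \cdot 423680 = 259632375040$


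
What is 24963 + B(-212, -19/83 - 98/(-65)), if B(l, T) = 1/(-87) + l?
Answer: 2153336/87 ≈ 24751.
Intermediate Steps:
B(l, T) = -1/87 + l
24963 + B(-212, -19/83 - 98/(-65)) = 24963 + (-1/87 - 212) = 24963 - 18445/87 = 2153336/87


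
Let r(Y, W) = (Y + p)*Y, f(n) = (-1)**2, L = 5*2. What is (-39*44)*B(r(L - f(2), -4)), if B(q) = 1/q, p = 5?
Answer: -286/21 ≈ -13.619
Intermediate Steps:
L = 10
f(n) = 1
r(Y, W) = Y*(5 + Y) (r(Y, W) = (Y + 5)*Y = (5 + Y)*Y = Y*(5 + Y))
(-39*44)*B(r(L - f(2), -4)) = (-39*44)/(((10 - 1*1)*(5 + (10 - 1*1)))) = -1716*1/((5 + (10 - 1))*(10 - 1)) = -1716*1/(9*(5 + 9)) = -1716/(9*14) = -1716/126 = -1716*1/126 = -286/21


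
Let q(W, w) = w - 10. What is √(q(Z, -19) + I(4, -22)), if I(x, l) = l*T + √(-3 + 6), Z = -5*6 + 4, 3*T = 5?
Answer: √(-591 + 9*√3)/3 ≈ 7.9959*I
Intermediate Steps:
T = 5/3 (T = (⅓)*5 = 5/3 ≈ 1.6667)
Z = -26 (Z = -30 + 4 = -26)
q(W, w) = -10 + w
I(x, l) = √3 + 5*l/3 (I(x, l) = l*(5/3) + √(-3 + 6) = 5*l/3 + √3 = √3 + 5*l/3)
√(q(Z, -19) + I(4, -22)) = √((-10 - 19) + (√3 + (5/3)*(-22))) = √(-29 + (√3 - 110/3)) = √(-29 + (-110/3 + √3)) = √(-197/3 + √3)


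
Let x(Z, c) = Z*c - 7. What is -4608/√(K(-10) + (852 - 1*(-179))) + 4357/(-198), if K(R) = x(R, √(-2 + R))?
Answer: -4357/198 - 2304/√(256 - 5*I*√3) ≈ -165.94 - 2.434*I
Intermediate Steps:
x(Z, c) = -7 + Z*c
K(R) = -7 + R*√(-2 + R)
-4608/√(K(-10) + (852 - 1*(-179))) + 4357/(-198) = -4608/√((-7 - 10*√(-2 - 10)) + (852 - 1*(-179))) + 4357/(-198) = -4608/√((-7 - 20*I*√3) + (852 + 179)) + 4357*(-1/198) = -4608/√((-7 - 20*I*√3) + 1031) - 4357/198 = -4608/√(1024 - 20*I*√3) - 4357/198 = -4357/198 - 4608/√(1024 - 20*I*√3)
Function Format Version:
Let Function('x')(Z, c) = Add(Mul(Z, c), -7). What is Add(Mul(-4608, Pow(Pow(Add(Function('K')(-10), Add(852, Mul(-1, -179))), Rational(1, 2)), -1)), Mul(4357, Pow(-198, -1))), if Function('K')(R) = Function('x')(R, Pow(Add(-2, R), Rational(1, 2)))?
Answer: Add(Rational(-4357, 198), Mul(-2304, Pow(Add(256, Mul(-5, I, Pow(3, Rational(1, 2)))), Rational(-1, 2)))) ≈ Add(-165.94, Mul(-2.4340, I))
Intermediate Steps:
Function('x')(Z, c) = Add(-7, Mul(Z, c))
Function('K')(R) = Add(-7, Mul(R, Pow(Add(-2, R), Rational(1, 2))))
Add(Mul(-4608, Pow(Pow(Add(Function('K')(-10), Add(852, Mul(-1, -179))), Rational(1, 2)), -1)), Mul(4357, Pow(-198, -1))) = Add(Mul(-4608, Pow(Pow(Add(Add(-7, Mul(-10, Pow(Add(-2, -10), Rational(1, 2)))), Add(852, Mul(-1, -179))), Rational(1, 2)), -1)), Mul(4357, Pow(-198, -1))) = Add(Mul(-4608, Pow(Pow(Add(Add(-7, Mul(-10, Pow(-12, Rational(1, 2)))), Add(852, 179)), Rational(1, 2)), -1)), Mul(4357, Rational(-1, 198))) = Add(Mul(-4608, Pow(Pow(Add(Add(-7, Mul(-10, Mul(2, I, Pow(3, Rational(1, 2))))), 1031), Rational(1, 2)), -1)), Rational(-4357, 198)) = Add(Mul(-4608, Pow(Pow(Add(Add(-7, Mul(-20, I, Pow(3, Rational(1, 2)))), 1031), Rational(1, 2)), -1)), Rational(-4357, 198)) = Add(Mul(-4608, Pow(Pow(Add(1024, Mul(-20, I, Pow(3, Rational(1, 2)))), Rational(1, 2)), -1)), Rational(-4357, 198)) = Add(Mul(-4608, Pow(Add(1024, Mul(-20, I, Pow(3, Rational(1, 2)))), Rational(-1, 2))), Rational(-4357, 198)) = Add(Rational(-4357, 198), Mul(-4608, Pow(Add(1024, Mul(-20, I, Pow(3, Rational(1, 2)))), Rational(-1, 2))))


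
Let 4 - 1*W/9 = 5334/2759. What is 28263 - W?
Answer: 77926299/2759 ≈ 28244.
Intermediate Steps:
W = 51318/2759 (W = 36 - 48006/2759 = 51318/2759 ≈ 18.600)
28263 - W = 28263 - 1*51318/2759 = 28263 - 51318/2759 = 77926299/2759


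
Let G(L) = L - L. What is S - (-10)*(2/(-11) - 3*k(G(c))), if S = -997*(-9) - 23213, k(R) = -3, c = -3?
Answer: -155670/11 ≈ -14152.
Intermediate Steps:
G(L) = 0
S = -14240 (S = 8973 - 23213 = -14240)
S - (-10)*(2/(-11) - 3*k(G(c))) = -14240 - (-10)*(2/(-11) - 3*(-3)) = -14240 - (-10)*(2*(-1/11) + 9) = -14240 - (-10)*(-2/11 + 9) = -14240 - (-10)*97/11 = -14240 - 1*(-970/11) = -14240 + 970/11 = -155670/11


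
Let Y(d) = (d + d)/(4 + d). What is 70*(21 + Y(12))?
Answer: 1575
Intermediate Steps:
Y(d) = 2*d/(4 + d) (Y(d) = (2*d)/(4 + d) = 2*d/(4 + d))
70*(21 + Y(12)) = 70*(21 + 2*12/(4 + 12)) = 70*(21 + 2*12/16) = 70*(21 + 2*12*(1/16)) = 70*(21 + 3/2) = 70*(45/2) = 1575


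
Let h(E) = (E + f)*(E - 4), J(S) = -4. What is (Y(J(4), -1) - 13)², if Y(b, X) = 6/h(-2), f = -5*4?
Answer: 81225/484 ≈ 167.82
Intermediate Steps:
f = -20
h(E) = (-20 + E)*(-4 + E) (h(E) = (E - 20)*(E - 4) = (-20 + E)*(-4 + E))
Y(b, X) = 1/22 (Y(b, X) = 6/(80 + (-2)² - 24*(-2)) = 6/(80 + 4 + 48) = 6/132 = 6*(1/132) = 1/22)
(Y(J(4), -1) - 13)² = (1/22 - 13)² = (-285/22)² = 81225/484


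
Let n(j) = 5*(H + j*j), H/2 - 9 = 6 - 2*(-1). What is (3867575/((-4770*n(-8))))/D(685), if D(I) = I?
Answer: -154703/64042020 ≈ -0.0024156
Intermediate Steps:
H = 34 (H = 18 + 2*(6 - 2*(-1)) = 18 + 2*(6 + 2) = 18 + 2*8 = 18 + 16 = 34)
n(j) = 170 + 5*j**2 (n(j) = 5*(34 + j*j) = 5*(34 + j**2) = 170 + 5*j**2)
(3867575/((-4770*n(-8))))/D(685) = (3867575/((-4770*(170 + 5*(-8)**2))))/685 = (3867575/((-4770*(170 + 5*64))))*(1/685) = (3867575/((-4770*(170 + 320))))*(1/685) = (3867575/((-4770*490)))*(1/685) = (3867575/(-2337300))*(1/685) = (3867575*(-1/2337300))*(1/685) = -154703/93492*1/685 = -154703/64042020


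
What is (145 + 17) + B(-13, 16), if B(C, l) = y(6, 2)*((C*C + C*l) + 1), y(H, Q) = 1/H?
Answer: 467/3 ≈ 155.67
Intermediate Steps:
B(C, l) = ⅙ + C²/6 + C*l/6 (B(C, l) = ((C*C + C*l) + 1)/6 = ((C² + C*l) + 1)/6 = (1 + C² + C*l)/6 = ⅙ + C²/6 + C*l/6)
(145 + 17) + B(-13, 16) = (145 + 17) + (⅙ + (⅙)*(-13)² + (⅙)*(-13)*16) = 162 + (⅙ + (⅙)*169 - 104/3) = 162 + (⅙ + 169/6 - 104/3) = 162 - 19/3 = 467/3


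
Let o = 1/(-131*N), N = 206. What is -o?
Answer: 1/26986 ≈ 3.7056e-5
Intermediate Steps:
o = -1/26986 (o = 1/(-131*206) = 1/(-26986) = -1/26986 ≈ -3.7056e-5)
-o = -1*(-1/26986) = 1/26986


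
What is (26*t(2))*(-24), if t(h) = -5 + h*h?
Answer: 624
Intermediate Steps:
t(h) = -5 + h²
(26*t(2))*(-24) = (26*(-5 + 2²))*(-24) = (26*(-5 + 4))*(-24) = (26*(-1))*(-24) = -26*(-24) = 624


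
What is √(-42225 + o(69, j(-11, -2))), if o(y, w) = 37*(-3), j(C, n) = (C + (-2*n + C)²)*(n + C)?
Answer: 84*I*√6 ≈ 205.76*I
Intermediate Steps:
j(C, n) = (C + n)*(C + (C - 2*n)²) (j(C, n) = (C + (C - 2*n)²)*(C + n) = (C + n)*(C + (C - 2*n)²))
o(y, w) = -111
√(-42225 + o(69, j(-11, -2))) = √(-42225 - 111) = √(-42336) = 84*I*√6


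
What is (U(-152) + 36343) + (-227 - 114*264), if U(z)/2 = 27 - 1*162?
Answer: 5750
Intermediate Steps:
U(z) = -270 (U(z) = 2*(27 - 1*162) = 2*(27 - 162) = 2*(-135) = -270)
(U(-152) + 36343) + (-227 - 114*264) = (-270 + 36343) + (-227 - 114*264) = 36073 + (-227 - 30096) = 36073 - 30323 = 5750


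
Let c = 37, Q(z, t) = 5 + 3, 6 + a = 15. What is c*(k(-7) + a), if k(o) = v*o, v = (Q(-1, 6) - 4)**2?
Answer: -3811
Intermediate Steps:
a = 9 (a = -6 + 15 = 9)
Q(z, t) = 8
v = 16 (v = (8 - 4)**2 = 4**2 = 16)
k(o) = 16*o
c*(k(-7) + a) = 37*(16*(-7) + 9) = 37*(-112 + 9) = 37*(-103) = -3811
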